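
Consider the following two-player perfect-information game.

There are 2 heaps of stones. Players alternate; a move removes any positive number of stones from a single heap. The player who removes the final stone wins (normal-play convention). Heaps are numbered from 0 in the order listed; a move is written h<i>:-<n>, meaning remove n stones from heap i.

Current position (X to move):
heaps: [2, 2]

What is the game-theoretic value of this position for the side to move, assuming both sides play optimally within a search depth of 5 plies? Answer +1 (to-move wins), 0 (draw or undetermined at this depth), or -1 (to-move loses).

value((2,2), X) = -1

p1 X@[(2,2)]: h0:-1[(1,2)]-1* h0:-2[(0,2)]-1 h1:-1[(2,1)]-1 h1:-2[(2,0)]-1
p2 O@[(1,2)]: h0:-1[(0,2)]-1 h1:-1[(1,1)]+1* h1:-2[(1,0)]-1
p3 X@[(1,1)]: h0:-1[(0,1)]-1* h1:-1[(1,0)]-1
p4 O@[(0,1)]: h1:-1[(0,0)]+1*
p5 X@[(0,0)] terminal -1; root [(2,2)] d5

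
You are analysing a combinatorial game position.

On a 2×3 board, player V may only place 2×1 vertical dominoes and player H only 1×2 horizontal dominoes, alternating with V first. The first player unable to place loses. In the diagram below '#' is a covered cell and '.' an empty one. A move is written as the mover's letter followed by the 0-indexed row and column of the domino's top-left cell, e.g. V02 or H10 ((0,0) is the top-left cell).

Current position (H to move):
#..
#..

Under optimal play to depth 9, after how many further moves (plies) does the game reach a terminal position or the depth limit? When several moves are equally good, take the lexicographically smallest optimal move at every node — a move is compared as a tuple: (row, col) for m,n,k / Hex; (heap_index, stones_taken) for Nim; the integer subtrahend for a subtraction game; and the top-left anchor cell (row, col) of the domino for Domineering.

p1 H@[#../#..]: H01[###/#..]+1* H11[#../###]+1
p2 V@[###/#..] terminal -1; root [#../#..] d9

PV length from [#../#..]: 1 ply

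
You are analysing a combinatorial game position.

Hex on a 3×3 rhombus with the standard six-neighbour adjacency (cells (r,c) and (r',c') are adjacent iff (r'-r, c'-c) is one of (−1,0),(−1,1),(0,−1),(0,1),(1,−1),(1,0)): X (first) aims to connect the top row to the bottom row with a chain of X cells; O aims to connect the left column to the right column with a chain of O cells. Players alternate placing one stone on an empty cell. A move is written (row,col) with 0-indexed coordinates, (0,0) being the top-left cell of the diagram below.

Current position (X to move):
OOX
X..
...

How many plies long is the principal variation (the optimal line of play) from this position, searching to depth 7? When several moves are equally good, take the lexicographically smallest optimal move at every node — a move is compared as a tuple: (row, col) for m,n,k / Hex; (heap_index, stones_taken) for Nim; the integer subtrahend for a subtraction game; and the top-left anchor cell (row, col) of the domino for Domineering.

[OOX/X../...] X move#1: (1,1):+1/OOX/XX./...*, (1,2):+1/OOX/X.X/..., (2,0):+1/OOX/X../X.., (2,1):+1/OOX/X../.X., (2,2):+1/OOX/X../..X
[OOX/XX./...] O move#2: (1,2):-1/OOX/XXO/...*, (2,0):-1/OOX/XX./O.., (2,1):-1/OOX/XX./.O., (2,2):-1/OOX/XX./..O
[OOX/XXO/...] X move#3: (2,0):+1/OOX/XXO/X..*, (2,1):+1/OOX/XXO/.X., (2,2):+1/OOX/XXO/..X
[OOX/XXO/X..] end (terminal -1, O#4); searched OOX/X../... to 7

PV length from [OOX/X../...]: 3 plies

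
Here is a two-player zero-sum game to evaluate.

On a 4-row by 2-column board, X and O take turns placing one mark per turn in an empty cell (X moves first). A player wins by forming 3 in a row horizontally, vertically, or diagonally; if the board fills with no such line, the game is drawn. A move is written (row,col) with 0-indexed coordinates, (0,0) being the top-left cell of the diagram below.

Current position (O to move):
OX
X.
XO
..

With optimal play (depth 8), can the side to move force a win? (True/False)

O winning at [OX/X./XO/..]: False

[OX/X./XO/..] O move#1: (1,1):-1/OX/XO/XO/.., (3,0):+0/OX/X./XO/O.*, (3,1):-1/OX/X./XO/.O
[OX/X./XO/O.] X move#2: (1,1):+0/OX/XX/XO/O.*, (3,1):+0/OX/X./XO/OX
[OX/XX/XO/O.] O move#3: (3,1):+0/OX/XX/XO/OO*
[OX/XX/XO/OO] end (terminal +0, X#4); searched OX/X./XO/.. to 8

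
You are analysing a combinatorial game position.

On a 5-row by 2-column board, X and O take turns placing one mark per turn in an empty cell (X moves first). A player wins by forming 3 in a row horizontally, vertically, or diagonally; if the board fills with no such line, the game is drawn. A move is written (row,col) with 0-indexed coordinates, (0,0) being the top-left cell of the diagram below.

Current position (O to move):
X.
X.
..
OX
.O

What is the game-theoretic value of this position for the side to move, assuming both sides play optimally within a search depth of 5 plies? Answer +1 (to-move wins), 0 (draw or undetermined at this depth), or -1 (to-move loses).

p1 O@[X./X./../OX/.O]: (0,1)[XO/X./../OX/.O]-1 (1,1)[X./XO/../OX/.O]-1 (2,0)[X./X./O./OX/.O]+0* (2,1)[X./X./.O/OX/.O]-1 (4,0)[X./X./../OX/OO]-1
p2 X@[X./X./O./OX/.O]: (0,1)[XX/X./O./OX/.O]-1 (1,1)[X./XX/O./OX/.O]-1 (2,1)[X./X./OX/OX/.O]-1 (4,0)[X./X./O./OX/XO]+0*
p3 O@[X./X./O./OX/XO]: (0,1)[XO/X./O./OX/XO]+0* (1,1)[X./XO/O./OX/XO]+0 (2,1)[X./X./OO/OX/XO]+0
p4 X@[XO/X./O./OX/XO]: (1,1)[XO/XX/O./OX/XO]+0* (2,1)[XO/X./OX/OX/XO]+0
p5 O@[XO/XX/O./OX/XO]: (2,1)[XO/XX/OO/OX/XO]+0*
p6 X@[XO/XX/OO/OX/XO] terminal +0; root [X./X./../OX/.O] d5

value(X./X./../OX/.O, O) = 0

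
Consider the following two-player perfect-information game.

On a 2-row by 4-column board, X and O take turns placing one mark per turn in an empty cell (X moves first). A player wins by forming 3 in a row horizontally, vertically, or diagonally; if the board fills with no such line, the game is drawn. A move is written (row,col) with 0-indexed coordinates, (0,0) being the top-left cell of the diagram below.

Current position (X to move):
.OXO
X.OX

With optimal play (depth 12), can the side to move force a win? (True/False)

[.OXO/X.OX] X move#1: (0,0):+0/XOXO/X.OX*, (1,1):+0/.OXO/XXOX
[XOXO/X.OX] O move#2: (1,1):+0/XOXO/XOOX*
[XOXO/XOOX] end (terminal +0, X#3); searched .OXO/X.OX to 12

X winning at [.OXO/X.OX]: False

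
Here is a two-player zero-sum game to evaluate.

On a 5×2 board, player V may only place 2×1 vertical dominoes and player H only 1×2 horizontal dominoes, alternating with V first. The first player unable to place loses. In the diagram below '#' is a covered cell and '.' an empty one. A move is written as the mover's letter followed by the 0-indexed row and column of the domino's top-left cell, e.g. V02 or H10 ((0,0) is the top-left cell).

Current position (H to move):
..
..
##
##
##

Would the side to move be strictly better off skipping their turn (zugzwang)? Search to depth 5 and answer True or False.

zugzwang(../../##/##/##, H) = False

ply 1, H at ../../##/##/## | H00=+1→##/../##/##/##*; H10=+1→../##/##/##/##
ply 2: ##/../##/##/## is terminal -1 (V); from ../../##/##/## depth 5
if H skipped the turn, V would face:
~ ply 1, V at ../../##/##/## | V00=+1→#./#./##/##/##*; V01=+1→.#/.#/##/##/##
~ ply 2: #./#./##/##/## is terminal -1 (H); from ../../##/##/## depth 5
compare (H): move=+1 vs pass=-1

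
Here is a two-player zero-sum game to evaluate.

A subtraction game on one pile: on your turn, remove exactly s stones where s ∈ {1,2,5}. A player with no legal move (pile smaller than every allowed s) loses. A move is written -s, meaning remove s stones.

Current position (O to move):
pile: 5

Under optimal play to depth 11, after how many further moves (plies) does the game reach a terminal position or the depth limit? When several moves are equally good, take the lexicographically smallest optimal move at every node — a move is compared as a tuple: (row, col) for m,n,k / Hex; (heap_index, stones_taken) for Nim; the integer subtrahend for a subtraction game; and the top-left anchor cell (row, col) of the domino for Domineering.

[5] O move#1: -1:-1/4, -2:+1/3*, -5:+1/0
[3] X move#2: -1:-1/2*, -2:-1/1
[2] O move#3: -1:-1/1, -2:+1/0*
[0] end (terminal -1, X#4); searched 5 to 11

PV length from [5]: 3 plies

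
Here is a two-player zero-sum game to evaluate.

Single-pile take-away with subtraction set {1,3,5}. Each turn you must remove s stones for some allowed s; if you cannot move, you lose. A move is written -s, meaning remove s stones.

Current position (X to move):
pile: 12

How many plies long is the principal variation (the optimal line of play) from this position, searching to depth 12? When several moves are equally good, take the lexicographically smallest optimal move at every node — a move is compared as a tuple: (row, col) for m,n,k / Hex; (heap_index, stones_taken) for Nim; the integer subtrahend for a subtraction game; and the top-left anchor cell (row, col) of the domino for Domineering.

PV length from [12]: 12 plies

ply 1, X at 12 | -1=-1→11*; -3=-1→9; -5=-1→7
ply 2, O at 11 | -1=+1→10*; -3=+1→8; -5=+1→6
ply 3, X at 10 | -1=-1→9*; -3=-1→7; -5=-1→5
ply 4, O at 9 | -1=+1→8*; -3=+1→6; -5=+1→4
ply 5, X at 8 | -1=-1→7*; -3=-1→5; -5=-1→3
ply 6, O at 7 | -1=+1→6*; -3=+1→4; -5=+1→2
ply 7, X at 6 | -1=-1→5*; -3=-1→3; -5=-1→1
ply 8, O at 5 | -1=+1→4*; -3=+1→2; -5=+1→0
ply 9, X at 4 | -1=-1→3*; -3=-1→1
ply 10, O at 3 | -1=+1→2*; -3=+1→0
ply 11, X at 2 | -1=-1→1*
ply 12, O at 1 | -1=+1→0*
ply 13: 0 is terminal -1 (X); from 12 depth 12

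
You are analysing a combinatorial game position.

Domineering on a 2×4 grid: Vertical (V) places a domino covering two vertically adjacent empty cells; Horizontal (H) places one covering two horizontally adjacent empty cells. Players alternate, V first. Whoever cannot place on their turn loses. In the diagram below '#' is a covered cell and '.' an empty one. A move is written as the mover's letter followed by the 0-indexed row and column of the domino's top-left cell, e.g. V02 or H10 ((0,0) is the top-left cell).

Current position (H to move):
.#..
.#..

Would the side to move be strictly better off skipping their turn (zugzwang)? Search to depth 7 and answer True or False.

zugzwang(.#../.#.., H) = False

p1 H@[.#../.#..]: H02[.###/.#..]+1* H12[.#../.###]+1
p2 V@[.###/.#..]: V00[####/##..]-1*
p3 H@[####/##..]: H12[####/####]+1*
p4 V@[####/####] terminal -1; root [.#../.#..] d7
pass branch (V moves first from the same position):
  | p1 V@[.#../.#..]: V00[##../##..]-1 V02[.##./.##.]+1* V03[.#.#/.#.#]+1
  | p2 H@[.##./.##.] terminal -1; root [.#../.#..] d7
H moving scores +1; H passing scores -1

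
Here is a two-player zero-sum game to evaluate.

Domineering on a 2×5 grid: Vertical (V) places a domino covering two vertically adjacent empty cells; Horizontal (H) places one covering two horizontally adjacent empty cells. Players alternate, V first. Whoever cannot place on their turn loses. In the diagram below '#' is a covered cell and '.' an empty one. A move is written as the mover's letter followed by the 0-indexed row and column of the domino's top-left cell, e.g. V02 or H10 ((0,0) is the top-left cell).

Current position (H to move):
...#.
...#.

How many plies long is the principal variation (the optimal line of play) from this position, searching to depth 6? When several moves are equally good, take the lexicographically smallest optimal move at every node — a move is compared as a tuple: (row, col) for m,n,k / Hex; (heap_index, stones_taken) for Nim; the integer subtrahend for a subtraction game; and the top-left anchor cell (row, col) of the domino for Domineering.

PV length from [...#./...#.]: 4 plies

ply 1, H at ...#./...#. | H00=-1→##.#./...#.*; H01=-1→.###./...#.; H10=-1→...#./##.#.; H11=-1→...#./.###.
ply 2, V at ##.#./...#. | V02=+1→####./..##.*; V04=-1→##.##/...##
ply 3, H at ####./..##. | H10=-1→####./####.*
ply 4, V at ####./####. | V04=+1→#####/#####*
ply 5: #####/##### is terminal -1 (H); from ...#./...#. depth 6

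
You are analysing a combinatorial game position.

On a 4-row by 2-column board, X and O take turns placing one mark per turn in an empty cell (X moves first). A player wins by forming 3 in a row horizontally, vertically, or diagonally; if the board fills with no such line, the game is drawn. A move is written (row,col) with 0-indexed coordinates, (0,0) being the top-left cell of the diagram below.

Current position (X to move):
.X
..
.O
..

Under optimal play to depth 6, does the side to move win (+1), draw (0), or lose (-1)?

p1 X@[.X/../.O/..]: (0,0)[XX/../.O/..]+0* (1,0)[.X/X./.O/..]+0 (1,1)[.X/.X/.O/..]+0 (2,0)[.X/../XO/..]+0 (3,0)[.X/../.O/X.]+0 (3,1)[.X/../.O/.X]+0
p2 O@[XX/../.O/..]: (1,0)[XX/O./.O/..]+0* (1,1)[XX/.O/.O/..]+0 (2,0)[XX/../OO/..]+0 (3,0)[XX/../.O/O.]+0 (3,1)[XX/../.O/.O]+0
p3 X@[XX/O./.O/..]: (1,1)[XX/OX/.O/..]+0* (2,0)[XX/O./XO/..]+0 (3,0)[XX/O./.O/X.]+0 (3,1)[XX/O./.O/.X]+0
p4 O@[XX/OX/.O/..]: (2,0)[XX/OX/OO/..]+0* (3,0)[XX/OX/.O/O.]+0 (3,1)[XX/OX/.O/.O]+0
p5 X@[XX/OX/OO/..]: (3,0)[XX/OX/OO/X.]+0* (3,1)[XX/OX/OO/.X]-1
p6 O@[XX/OX/OO/X.]: (3,1)[XX/OX/OO/XO]+0*
p7 X@[XX/OX/OO/XO] terminal +0; root [.X/../.O/..] d6

value(.X/../.O/.., X) = 0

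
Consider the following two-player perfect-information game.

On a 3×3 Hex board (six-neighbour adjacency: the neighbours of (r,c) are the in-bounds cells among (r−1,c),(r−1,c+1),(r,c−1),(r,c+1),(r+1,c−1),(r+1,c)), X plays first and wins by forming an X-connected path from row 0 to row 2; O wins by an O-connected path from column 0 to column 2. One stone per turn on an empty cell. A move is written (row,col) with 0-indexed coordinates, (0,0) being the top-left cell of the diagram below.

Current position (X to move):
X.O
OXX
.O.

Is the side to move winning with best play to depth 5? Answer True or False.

X winning at [X.O/OXX/.O.]: True

ply 1, X at X.O/OXX/.O. | (0,1)=+1→XXO/OXX/.O.*; (2,0)=-1→X.O/OXX/XO.; (2,2)=-1→X.O/OXX/.OX
ply 2, O at XXO/OXX/.O. | (2,0)=-1→XXO/OXX/OO.*; (2,2)=-1→XXO/OXX/.OO
ply 3, X at XXO/OXX/OO. | (2,2)=+1→XXO/OXX/OOX*
ply 4: XXO/OXX/OOX is terminal -1 (O); from X.O/OXX/.O. depth 5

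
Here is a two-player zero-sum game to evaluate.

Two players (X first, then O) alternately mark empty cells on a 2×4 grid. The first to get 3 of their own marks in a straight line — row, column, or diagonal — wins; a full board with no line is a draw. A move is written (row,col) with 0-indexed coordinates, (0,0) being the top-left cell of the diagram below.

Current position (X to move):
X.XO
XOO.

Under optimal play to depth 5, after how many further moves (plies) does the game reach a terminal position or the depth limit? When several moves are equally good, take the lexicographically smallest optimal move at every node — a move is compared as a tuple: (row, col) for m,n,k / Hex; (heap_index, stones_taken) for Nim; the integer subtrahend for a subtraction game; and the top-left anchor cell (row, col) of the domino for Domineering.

[X.XO/XOO.] X move#1: (0,1):+1/XXXO/XOO.*, (1,3):+0/X.XO/XOOX
[XXXO/XOO.] end (terminal -1, O#2); searched X.XO/XOO. to 5

PV length from [X.XO/XOO.]: 1 ply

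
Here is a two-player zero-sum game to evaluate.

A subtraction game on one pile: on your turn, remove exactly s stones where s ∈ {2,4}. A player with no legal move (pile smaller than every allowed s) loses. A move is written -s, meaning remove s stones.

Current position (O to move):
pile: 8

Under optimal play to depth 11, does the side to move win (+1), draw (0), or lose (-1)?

value(8, O) = +1

p1 O@[8]: -2[6]+1* -4[4]-1
p2 X@[6]: -2[4]-1* -4[2]-1
p3 O@[4]: -2[2]-1 -4[0]+1*
p4 X@[0] terminal -1; root [8] d11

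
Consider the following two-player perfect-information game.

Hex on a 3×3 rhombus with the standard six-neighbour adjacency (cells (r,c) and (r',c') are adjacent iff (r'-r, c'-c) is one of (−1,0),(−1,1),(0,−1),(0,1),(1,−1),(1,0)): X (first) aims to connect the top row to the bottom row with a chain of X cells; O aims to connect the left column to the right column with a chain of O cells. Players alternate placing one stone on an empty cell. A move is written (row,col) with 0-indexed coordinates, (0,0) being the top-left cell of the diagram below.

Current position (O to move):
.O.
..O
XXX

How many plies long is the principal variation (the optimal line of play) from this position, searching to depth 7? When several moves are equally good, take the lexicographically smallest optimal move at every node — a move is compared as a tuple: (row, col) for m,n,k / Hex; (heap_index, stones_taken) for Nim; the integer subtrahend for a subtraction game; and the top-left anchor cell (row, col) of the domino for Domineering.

PV length from [.O./..O/XXX]: 3 plies

p1 O@[.O./..O/XXX]: (0,0)[OO./..O/XXX]+1* (0,2)[.OO/..O/XXX]+1 (1,0)[.O./O.O/XXX]+1 (1,1)[.O./.OO/XXX]+1
p2 X@[OO./..O/XXX]: (0,2)[OOX/..O/XXX]-1* (1,0)[OO./X.O/XXX]-1 (1,1)[OO./.XO/XXX]-1
p3 O@[OOX/..O/XXX]: (1,0)[OOX/O.O/XXX]-1 (1,1)[OOX/.OO/XXX]+1*
p4 X@[OOX/.OO/XXX] terminal -1; root [.O./..O/XXX] d7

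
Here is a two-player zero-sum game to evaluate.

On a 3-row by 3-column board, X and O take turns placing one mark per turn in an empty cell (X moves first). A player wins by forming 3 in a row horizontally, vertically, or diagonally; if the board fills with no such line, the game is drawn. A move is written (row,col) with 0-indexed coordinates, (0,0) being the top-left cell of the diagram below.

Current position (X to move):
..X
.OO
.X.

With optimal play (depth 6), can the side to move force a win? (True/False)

ply 1, X at ..X/.OO/.X. | (0,0)=-1→X.X/.OO/.X.; (0,1)=-1→.XX/.OO/.X.; (1,0)=+0→..X/XOO/.X.*; (2,0)=-1→..X/.OO/XX.; (2,2)=-1→..X/.OO/.XX
ply 2, O at ..X/XOO/.X. | (0,0)=+0→O.X/XOO/.X.*; (0,1)=-1→.OX/XOO/.X.; (2,0)=+0→..X/XOO/OX.; (2,2)=-1→..X/XOO/.XO
ply 3, X at O.X/XOO/.X. | (0,1)=-1→OXX/XOO/.X.; (2,0)=-1→O.X/XOO/XX.; (2,2)=+0→O.X/XOO/.XX*
ply 4, O at O.X/XOO/.XX | (0,1)=-1→OOX/XOO/.XX; (2,0)=+0→O.X/XOO/OXX*
ply 5, X at O.X/XOO/OXX | (0,1)=+0→OXX/XOO/OXX*
ply 6: OXX/XOO/OXX is terminal +0 (O); from ..X/.OO/.X. depth 6

X winning at [..X/.OO/.X.]: False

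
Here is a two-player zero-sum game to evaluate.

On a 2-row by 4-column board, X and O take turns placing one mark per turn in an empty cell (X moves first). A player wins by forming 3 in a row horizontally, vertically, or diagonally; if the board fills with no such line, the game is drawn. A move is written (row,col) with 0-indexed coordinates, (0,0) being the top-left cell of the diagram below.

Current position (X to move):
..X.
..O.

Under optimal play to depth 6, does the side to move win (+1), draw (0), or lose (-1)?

ply 1, X at ..X./..O. | (0,0)=+0→X.X./..O.; (0,1)=+1→.XX./..O.*; (0,3)=+0→..XX/..O.; (1,0)=+0→..X./X.O.; (1,1)=+0→..X./.XO.; (1,3)=+0→..X./..OX
ply 2, O at .XX./..O. | (0,0)=-1→OXX./..O.*; (0,3)=-1→.XXO/..O.; (1,0)=-1→.XX./O.O.; (1,1)=-1→.XX./.OO.; (1,3)=-1→.XX./..OO
ply 3, X at OXX./..O. | (0,3)=+1→OXXX/..O.*; (1,0)=+0→OXX./X.O.; (1,1)=+0→OXX./.XO.; (1,3)=+0→OXX./..OX
ply 4: OXXX/..O. is terminal -1 (O); from ..X./..O. depth 6

value(..X./..O., X) = +1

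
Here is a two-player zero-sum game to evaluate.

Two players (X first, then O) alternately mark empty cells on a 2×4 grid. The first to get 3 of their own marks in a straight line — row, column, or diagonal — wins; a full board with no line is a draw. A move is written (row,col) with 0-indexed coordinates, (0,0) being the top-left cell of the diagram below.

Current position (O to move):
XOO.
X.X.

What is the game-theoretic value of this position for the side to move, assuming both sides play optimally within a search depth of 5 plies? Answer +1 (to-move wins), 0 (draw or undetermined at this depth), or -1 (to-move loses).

p1 O@[XOO./X.X.]: (0,3)[XOOO/X.X.]+1* (1,1)[XOO./XOX.]+0 (1,3)[XOO./X.XO]-1
p2 X@[XOOO/X.X.] terminal -1; root [XOO./X.X.] d5

value(XOO./X.X., O) = +1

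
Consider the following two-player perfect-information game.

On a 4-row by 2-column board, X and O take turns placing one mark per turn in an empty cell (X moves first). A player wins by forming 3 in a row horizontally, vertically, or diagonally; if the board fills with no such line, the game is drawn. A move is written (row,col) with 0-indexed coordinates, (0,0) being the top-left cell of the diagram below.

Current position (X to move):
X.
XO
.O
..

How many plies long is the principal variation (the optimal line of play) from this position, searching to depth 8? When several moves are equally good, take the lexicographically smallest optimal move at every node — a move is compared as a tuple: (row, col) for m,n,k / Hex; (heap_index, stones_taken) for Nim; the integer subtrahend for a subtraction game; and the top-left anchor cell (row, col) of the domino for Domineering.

[X./XO/.O/..] X move#1: (0,1):-1/XX/XO/.O/.., (2,0):+1/X./XO/XO/..*, (3,0):-1/X./XO/.O/X., (3,1):-1/X./XO/.O/.X
[X./XO/XO/..] end (terminal -1, O#2); searched X./XO/.O/.. to 8

PV length from [X./XO/.O/..]: 1 ply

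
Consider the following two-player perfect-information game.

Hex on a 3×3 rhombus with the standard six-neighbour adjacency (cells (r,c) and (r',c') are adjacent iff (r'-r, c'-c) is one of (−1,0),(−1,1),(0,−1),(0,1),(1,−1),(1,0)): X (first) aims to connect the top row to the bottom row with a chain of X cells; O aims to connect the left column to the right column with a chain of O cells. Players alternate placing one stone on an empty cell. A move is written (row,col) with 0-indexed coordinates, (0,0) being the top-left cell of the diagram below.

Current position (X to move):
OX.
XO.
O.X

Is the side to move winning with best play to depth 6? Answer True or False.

X winning at [OX./XO./O.X]: False

ply 1, X at OX./XO./O.X | (0,2)=-1→OXX/XO./O.X*; (1,2)=-1→OX./XOX/O.X; (2,1)=-1→OX./XO./OXX
ply 2, O at OXX/XO./O.X | (1,2)=+1→OXX/XOO/O.X*; (2,1)=-1→OXX/XO./OOX
ply 3: OXX/XOO/O.X is terminal -1 (X); from OX./XO./O.X depth 6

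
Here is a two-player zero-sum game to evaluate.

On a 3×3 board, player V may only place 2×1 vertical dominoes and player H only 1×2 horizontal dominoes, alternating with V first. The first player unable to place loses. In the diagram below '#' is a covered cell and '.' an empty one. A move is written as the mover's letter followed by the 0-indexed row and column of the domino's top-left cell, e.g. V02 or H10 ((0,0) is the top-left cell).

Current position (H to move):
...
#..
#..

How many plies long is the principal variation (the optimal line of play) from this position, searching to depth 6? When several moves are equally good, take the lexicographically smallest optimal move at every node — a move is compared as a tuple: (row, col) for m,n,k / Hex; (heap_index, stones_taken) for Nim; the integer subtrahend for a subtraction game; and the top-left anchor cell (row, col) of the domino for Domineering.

PV length from [.../#../#..]: 1 ply

p1 H@[.../#../#..]: H00[##./#../#..]-1 H01[.##/#../#..]-1 H11[.../###/#..]+1* H21[.../#../###]-1
p2 V@[.../###/#..] terminal -1; root [.../#../#..] d6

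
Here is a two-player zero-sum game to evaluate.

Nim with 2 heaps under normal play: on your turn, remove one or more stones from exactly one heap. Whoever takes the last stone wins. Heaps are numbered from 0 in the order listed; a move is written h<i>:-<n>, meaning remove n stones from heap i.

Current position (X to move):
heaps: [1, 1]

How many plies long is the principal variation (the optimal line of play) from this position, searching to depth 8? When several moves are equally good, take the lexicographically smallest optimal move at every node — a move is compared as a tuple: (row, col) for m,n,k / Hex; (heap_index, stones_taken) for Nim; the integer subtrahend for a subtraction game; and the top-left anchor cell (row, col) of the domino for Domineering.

PV length from [(1,1)]: 2 plies

[(1,1)] X move#1: h0:-1:-1/(0,1)*, h1:-1:-1/(1,0)
[(0,1)] O move#2: h1:-1:+1/(0,0)*
[(0,0)] end (terminal -1, X#3); searched (1,1) to 8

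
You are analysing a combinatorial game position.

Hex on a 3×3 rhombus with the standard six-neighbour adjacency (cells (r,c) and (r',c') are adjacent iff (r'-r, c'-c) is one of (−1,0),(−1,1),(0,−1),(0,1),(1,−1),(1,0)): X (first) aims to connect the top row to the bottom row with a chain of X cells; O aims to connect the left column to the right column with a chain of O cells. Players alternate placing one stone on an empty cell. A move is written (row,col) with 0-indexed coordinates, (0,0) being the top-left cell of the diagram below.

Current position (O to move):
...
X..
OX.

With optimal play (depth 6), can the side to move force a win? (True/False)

O winning at [.../X../OX.]: True

[.../X../OX.] O move#1: (0,0):-1/O../X../OX., (0,1):-1/.O./X../OX., (0,2):-1/..O/X../OX., (1,1):+1/.../XO./OX.*, (1,2):-1/.../X.O/OX., (2,2):-1/.../X../OXO
[.../XO./OX.] X move#2: (0,0):-1/X../XO./OX.*, (0,1):-1/.X./XO./OX., (0,2):-1/..X/XO./OX., (1,2):-1/.../XOX/OX., (2,2):-1/.../XO./OXX
[X../XO./OX.] O move#3: (0,1):+1/XO./XO./OX.*, (0,2):+1/X.O/XO./OX., (1,2):+1/X../XOO/OX., (2,2):+1/X../XO./OXO
[XO./XO./OX.] X move#4: (0,2):-1/XOX/XO./OX.*, (1,2):-1/XO./XOX/OX., (2,2):-1/XO./XO./OXX
[XOX/XO./OX.] O move#5: (1,2):+1/XOX/XOO/OX.*, (2,2):-1/XOX/XO./OXO
[XOX/XOO/OX.] end (terminal -1, X#6); searched .../X../OX. to 6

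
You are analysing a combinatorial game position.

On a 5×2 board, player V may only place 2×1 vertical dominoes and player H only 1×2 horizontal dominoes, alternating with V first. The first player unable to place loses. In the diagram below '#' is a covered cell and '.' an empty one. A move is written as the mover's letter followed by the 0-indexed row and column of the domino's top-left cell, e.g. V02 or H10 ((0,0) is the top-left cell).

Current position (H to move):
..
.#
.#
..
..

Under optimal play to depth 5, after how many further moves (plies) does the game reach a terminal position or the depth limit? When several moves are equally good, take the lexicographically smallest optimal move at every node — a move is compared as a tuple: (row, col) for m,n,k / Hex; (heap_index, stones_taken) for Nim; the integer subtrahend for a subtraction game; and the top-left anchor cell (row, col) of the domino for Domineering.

PV length from [../.#/.#/../..]: 3 plies

[../.#/.#/../..] H move#1: H00:-1/##/.#/.#/../.., H30:+1/../.#/.#/##/..*, H40:+1/../.#/.#/../##
[../.#/.#/##/..] V move#2: V00:-1/#./##/.#/##/..*, V10:-1/../##/##/##/..
[#./##/.#/##/..] H move#3: H40:+1/#./##/.#/##/##*
[#./##/.#/##/##] end (terminal -1, V#4); searched ../.#/.#/../.. to 5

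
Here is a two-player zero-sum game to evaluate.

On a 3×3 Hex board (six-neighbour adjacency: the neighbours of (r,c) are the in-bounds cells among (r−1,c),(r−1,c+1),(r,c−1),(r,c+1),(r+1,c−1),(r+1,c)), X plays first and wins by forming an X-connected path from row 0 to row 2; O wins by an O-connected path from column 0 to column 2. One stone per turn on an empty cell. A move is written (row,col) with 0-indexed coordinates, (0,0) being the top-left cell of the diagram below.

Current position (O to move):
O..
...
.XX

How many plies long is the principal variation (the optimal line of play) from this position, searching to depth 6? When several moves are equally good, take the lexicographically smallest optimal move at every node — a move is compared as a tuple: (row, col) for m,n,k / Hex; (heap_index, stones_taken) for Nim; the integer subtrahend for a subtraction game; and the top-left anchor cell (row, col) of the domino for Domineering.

PV length from [O../.../.XX]: 5 plies

[O../.../.XX] O move#1: (0,1):-1/OO./.../.XX, (0,2):+1/O.O/.../.XX*, (1,0):-1/O../O../.XX, (1,1):+1/O../.O./.XX, (1,2):-1/O../..O/.XX, (2,0):-1/O../.../OXX
[O.O/.../.XX] X move#2: (0,1):-1/OXO/.../.XX*, (1,0):-1/O.O/X../.XX, (1,1):-1/O.O/.X./.XX, (1,2):-1/O.O/..X/.XX, (2,0):-1/O.O/.../XXX
[OXO/.../.XX] O move#3: (1,0):-1/OXO/O../.XX, (1,1):+1/OXO/.O./.XX*, (1,2):-1/OXO/..O/.XX, (2,0):-1/OXO/.../OXX
[OXO/.O./.XX] X move#4: (1,0):-1/OXO/XO./.XX*, (1,2):-1/OXO/.OX/.XX, (2,0):-1/OXO/.O./XXX
[OXO/XO./.XX] O move#5: (1,2):-1/OXO/XOO/.XX, (2,0):+1/OXO/XO./OXX*
[OXO/XO./OXX] end (terminal -1, X#6); searched O../.../.XX to 6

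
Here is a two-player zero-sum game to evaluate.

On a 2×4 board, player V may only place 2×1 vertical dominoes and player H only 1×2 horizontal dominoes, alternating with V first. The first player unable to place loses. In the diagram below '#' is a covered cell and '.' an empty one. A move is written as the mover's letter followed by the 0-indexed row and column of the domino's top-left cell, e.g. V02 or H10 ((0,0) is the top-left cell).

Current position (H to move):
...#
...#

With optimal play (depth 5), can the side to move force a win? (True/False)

H winning at [...#/...#]: True

ply 1, H at ...#/...# | H00=+1→##.#/...#*; H01=+1→.###/...#; H10=+1→...#/##.#; H11=+1→...#/.###
ply 2, V at ##.#/...# | V02=-1→####/..##*
ply 3, H at ####/..## | H10=+1→####/####*
ply 4: ####/#### is terminal -1 (V); from ...#/...# depth 5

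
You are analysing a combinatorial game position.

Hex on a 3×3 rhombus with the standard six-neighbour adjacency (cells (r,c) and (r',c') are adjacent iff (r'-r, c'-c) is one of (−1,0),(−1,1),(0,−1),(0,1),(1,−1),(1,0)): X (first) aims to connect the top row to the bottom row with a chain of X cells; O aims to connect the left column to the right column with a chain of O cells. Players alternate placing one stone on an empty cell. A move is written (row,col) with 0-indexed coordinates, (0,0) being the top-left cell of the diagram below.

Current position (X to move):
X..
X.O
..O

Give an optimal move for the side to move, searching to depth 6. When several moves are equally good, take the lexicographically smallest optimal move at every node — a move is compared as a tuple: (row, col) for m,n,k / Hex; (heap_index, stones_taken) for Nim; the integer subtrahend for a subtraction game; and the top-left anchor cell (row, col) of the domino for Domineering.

[X../X.O/..O] X move#1: (0,1):-1/XX./X.O/..O, (0,2):-1/X.X/X.O/..O, (1,1):+1/X../XXO/..O*, (2,0):+1/X../X.O/X.O, (2,1):+1/X../X.O/.XO
[X../XXO/..O] O move#2: (0,1):-1/XO./XXO/..O*, (0,2):-1/X.O/XXO/..O, (2,0):-1/X../XXO/O.O, (2,1):-1/X../XXO/.OO
[XO./XXO/..O] X move#3: (0,2):+1/XOX/XXO/..O*, (2,0):+1/XO./XXO/X.O, (2,1):+1/XO./XXO/.XO
[XOX/XXO/..O] O move#4: (2,0):-1/XOX/XXO/O.O*, (2,1):-1/XOX/XXO/.OO
[XOX/XXO/O.O] X move#5: (2,1):+1/XOX/XXO/OXO*
[XOX/XXO/OXO] end (terminal -1, O#6); searched X../X.O/..O to 6

X's best at [X../X.O/..O]: (1,1)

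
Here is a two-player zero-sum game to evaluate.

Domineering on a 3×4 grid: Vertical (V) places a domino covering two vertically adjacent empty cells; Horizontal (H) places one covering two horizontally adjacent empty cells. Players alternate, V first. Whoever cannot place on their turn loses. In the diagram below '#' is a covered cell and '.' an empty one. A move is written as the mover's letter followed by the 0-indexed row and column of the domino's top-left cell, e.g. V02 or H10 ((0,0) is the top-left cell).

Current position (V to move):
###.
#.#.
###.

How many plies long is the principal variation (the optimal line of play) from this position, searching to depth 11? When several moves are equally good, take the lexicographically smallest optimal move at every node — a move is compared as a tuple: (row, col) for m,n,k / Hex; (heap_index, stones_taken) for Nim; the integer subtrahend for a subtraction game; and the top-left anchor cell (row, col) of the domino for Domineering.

p1 V@[###./#.#./###.]: V03[####/#.##/###.]+1* V13[###./#.##/####]+1
p2 H@[####/#.##/###.] terminal -1; root [###./#.#./###.] d11

PV length from [###./#.#./###.]: 1 ply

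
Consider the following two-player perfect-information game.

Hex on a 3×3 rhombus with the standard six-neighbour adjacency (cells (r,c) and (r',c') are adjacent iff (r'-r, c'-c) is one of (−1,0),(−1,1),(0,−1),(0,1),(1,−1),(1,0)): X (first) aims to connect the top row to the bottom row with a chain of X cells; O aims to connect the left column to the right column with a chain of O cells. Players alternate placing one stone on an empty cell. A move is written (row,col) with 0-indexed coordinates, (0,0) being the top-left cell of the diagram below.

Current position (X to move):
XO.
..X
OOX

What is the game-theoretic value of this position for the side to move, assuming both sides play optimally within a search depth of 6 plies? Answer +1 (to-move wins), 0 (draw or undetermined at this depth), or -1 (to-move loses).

[XO./..X/OOX] X move#1: (0,2):+1/XOX/..X/OOX*, (1,0):+1/XO./X.X/OOX, (1,1):+1/XO./.XX/OOX
[XOX/..X/OOX] end (terminal -1, O#2); searched XO./..X/OOX to 6

value(XO./..X/OOX, X) = +1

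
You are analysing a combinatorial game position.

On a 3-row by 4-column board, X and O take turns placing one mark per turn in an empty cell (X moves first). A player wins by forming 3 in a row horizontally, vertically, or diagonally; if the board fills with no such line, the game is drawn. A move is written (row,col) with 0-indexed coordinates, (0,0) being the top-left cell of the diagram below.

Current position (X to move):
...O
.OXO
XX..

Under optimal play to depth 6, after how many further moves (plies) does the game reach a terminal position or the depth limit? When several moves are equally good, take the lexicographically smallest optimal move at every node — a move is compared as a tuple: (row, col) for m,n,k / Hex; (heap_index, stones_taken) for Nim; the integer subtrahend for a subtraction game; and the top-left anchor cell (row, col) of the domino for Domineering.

PV length from [...O/.OXO/XX..]: 1 ply

ply 1, X at ...O/.OXO/XX.. | (0,0)=-1→X..O/.OXO/XX..; (0,1)=-1→.X.O/.OXO/XX..; (0,2)=-1→..XO/.OXO/XX..; (1,0)=-1→...O/XOXO/XX..; (2,2)=+1→...O/.OXO/XXX.*; (2,3)=+1→...O/.OXO/XX.X
ply 2: ...O/.OXO/XXX. is terminal -1 (O); from ...O/.OXO/XX.. depth 6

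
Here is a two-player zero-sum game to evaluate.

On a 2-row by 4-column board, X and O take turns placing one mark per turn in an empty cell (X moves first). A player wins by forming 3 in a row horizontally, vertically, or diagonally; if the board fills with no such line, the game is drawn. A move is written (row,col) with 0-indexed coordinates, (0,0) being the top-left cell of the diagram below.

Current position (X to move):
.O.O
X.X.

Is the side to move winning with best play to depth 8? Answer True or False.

p1 X@[.O.O/X.X.]: (0,0)[XO.O/X.X.]-1 (0,2)[.OXO/X.X.]+0 (1,1)[.O.O/XXX.]+1* (1,3)[.O.O/X.XX]-1
p2 O@[.O.O/XXX.] terminal -1; root [.O.O/X.X.] d8

X winning at [.O.O/X.X.]: True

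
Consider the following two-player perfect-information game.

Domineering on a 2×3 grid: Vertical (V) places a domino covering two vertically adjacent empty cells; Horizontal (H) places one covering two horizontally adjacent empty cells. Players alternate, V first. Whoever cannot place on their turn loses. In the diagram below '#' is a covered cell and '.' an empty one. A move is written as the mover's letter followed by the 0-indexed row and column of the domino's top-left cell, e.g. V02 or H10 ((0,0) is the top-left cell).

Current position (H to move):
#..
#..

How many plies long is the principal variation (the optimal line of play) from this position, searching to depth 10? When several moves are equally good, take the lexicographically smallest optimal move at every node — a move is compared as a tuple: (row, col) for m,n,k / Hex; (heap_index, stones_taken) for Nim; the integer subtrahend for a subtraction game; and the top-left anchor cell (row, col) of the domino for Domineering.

ply 1, H at #../#.. | H01=+1→###/#..*; H11=+1→#../###
ply 2: ###/#.. is terminal -1 (V); from #../#.. depth 10

PV length from [#../#..]: 1 ply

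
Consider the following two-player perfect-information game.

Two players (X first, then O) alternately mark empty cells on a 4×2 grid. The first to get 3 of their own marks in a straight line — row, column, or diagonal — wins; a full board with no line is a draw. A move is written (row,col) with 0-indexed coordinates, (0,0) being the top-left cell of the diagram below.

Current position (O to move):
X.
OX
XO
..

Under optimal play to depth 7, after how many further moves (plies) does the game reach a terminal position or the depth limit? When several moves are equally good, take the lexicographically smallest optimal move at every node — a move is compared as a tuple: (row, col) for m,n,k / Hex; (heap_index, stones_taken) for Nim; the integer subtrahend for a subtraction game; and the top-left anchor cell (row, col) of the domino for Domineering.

[X./OX/XO/..] O move#1: (0,1):+0/XO/OX/XO/..*, (3,0):+0/X./OX/XO/O., (3,1):+0/X./OX/XO/.O
[XO/OX/XO/..] X move#2: (3,0):+0/XO/OX/XO/X.*, (3,1):+0/XO/OX/XO/.X
[XO/OX/XO/X.] O move#3: (3,1):+0/XO/OX/XO/XO*
[XO/OX/XO/XO] end (terminal +0, X#4); searched X./OX/XO/.. to 7

PV length from [X./OX/XO/..]: 3 plies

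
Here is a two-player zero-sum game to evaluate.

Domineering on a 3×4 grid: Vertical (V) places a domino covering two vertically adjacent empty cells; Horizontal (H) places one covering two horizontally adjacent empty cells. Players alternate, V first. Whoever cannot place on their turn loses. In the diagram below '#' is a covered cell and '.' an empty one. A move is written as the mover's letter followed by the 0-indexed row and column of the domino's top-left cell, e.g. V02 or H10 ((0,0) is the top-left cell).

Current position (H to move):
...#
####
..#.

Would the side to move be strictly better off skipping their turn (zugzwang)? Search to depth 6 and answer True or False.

p1 H@[...#/####/..#.]: H00[##.#/####/..#.]+1* H01[.###/####/..#.]+1 H20[...#/####/###.]+1
p2 V@[##.#/####/..#.] terminal -1; root [...#/####/..#.] d6
suppose H passes — search the same position with V to move:
pass> p1 V@[...#/####/..#.] terminal -1; root [...#/####/..#.] d6
for H: play +1, pass +1

zugzwang(...#/####/..#., H) = False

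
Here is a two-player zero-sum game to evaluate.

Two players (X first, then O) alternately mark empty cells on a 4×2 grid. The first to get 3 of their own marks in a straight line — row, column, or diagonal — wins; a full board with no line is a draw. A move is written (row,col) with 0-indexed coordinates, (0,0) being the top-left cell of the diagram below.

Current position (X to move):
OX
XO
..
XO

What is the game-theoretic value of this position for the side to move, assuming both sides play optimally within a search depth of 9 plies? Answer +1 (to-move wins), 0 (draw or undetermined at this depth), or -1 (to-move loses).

[OX/XO/../XO] X move#1: (2,0):+1/OX/XO/X./XO*, (2,1):+0/OX/XO/.X/XO
[OX/XO/X./XO] end (terminal -1, O#2); searched OX/XO/../XO to 9

value(OX/XO/../XO, X) = +1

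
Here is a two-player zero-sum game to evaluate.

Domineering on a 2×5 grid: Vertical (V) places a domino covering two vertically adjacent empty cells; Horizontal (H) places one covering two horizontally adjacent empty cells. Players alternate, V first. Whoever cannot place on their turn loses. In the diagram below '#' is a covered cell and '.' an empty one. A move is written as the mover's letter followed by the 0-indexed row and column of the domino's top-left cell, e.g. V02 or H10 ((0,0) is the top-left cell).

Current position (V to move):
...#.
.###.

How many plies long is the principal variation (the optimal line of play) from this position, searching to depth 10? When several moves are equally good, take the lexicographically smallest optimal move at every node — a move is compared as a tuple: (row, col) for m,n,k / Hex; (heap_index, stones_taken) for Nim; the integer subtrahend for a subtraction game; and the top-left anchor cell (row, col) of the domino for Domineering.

p1 V@[...#./.###.]: V00[#..#./####.]+1* V04[...##/.####]-1
p2 H@[#..#./####.]: H01[####./####.]-1*
p3 V@[####./####.]: V04[#####/#####]+1*
p4 H@[#####/#####] terminal -1; root [...#./.###.] d10

PV length from [...#./.###.]: 3 plies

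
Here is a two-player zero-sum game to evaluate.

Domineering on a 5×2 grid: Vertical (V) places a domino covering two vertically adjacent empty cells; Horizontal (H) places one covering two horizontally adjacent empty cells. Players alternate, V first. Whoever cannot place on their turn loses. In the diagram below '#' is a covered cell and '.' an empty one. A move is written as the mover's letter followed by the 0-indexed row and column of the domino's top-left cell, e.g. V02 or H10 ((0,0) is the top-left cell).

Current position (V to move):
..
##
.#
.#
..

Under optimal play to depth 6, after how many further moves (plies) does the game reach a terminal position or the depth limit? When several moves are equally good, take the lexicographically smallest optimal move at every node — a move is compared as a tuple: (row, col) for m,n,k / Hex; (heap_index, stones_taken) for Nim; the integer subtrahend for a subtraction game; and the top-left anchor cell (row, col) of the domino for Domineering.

PV length from [../##/.#/.#/..]: 2 plies

[../##/.#/.#/..] V move#1: V20:-1/../##/##/##/..*, V30:-1/../##/.#/##/#.
[../##/##/##/..] H move#2: H00:+1/##/##/##/##/..*, H40:+1/../##/##/##/##
[##/##/##/##/..] end (terminal -1, V#3); searched ../##/.#/.#/.. to 6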